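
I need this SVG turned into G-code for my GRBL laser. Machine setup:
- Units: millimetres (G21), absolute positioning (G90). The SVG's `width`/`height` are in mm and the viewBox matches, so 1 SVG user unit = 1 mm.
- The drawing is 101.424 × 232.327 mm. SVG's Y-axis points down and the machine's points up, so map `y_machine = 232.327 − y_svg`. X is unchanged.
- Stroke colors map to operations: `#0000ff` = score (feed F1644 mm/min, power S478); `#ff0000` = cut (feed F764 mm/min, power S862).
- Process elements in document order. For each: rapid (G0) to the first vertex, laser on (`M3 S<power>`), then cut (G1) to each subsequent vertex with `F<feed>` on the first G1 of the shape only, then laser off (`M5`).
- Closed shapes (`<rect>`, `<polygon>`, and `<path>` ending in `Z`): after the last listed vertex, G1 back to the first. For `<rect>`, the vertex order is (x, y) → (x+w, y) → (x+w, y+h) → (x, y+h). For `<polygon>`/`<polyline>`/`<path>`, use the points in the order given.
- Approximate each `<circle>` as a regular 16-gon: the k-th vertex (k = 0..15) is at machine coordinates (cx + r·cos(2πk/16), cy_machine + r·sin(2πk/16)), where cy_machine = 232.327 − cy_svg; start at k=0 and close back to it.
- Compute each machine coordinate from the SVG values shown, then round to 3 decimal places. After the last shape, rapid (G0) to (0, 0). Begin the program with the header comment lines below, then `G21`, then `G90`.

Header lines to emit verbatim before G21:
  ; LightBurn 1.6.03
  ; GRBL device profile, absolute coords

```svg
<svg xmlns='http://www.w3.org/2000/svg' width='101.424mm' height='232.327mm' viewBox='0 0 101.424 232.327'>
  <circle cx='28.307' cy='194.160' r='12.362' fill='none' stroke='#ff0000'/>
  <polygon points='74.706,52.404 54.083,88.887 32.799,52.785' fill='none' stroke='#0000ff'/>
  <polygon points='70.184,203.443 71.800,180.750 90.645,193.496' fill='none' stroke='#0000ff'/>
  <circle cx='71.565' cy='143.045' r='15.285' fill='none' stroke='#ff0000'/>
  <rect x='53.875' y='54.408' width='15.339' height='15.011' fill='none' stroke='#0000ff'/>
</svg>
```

Since the viewBox matches the mm dimensions, user units are millimetres directly. The only transform is the Y-flip y_m = 232.327 − y_svg.

Shape 1 is a circle drawn with `<circle>`. Its stroke #ff0000 means cut at S862, F764. After flipping Y the toolpath is (40.669,38.167) → (39.728,42.898) → (37.048,46.908) → (33.038,49.588) → (28.307,50.529) → (23.576,49.588) → (19.566,46.908) → (16.886,42.898) → (15.945,38.167) → (16.886,33.436) → (19.566,29.426) → (23.576,26.746) → (28.307,25.805) → (33.038,26.746) → (37.048,29.426) → (39.728,33.436) → (40.669,38.167), returning to the start.

Shape 2 is a regular polygon drawn with `<polygon>`. Its stroke #0000ff means score at S478, F1644. After flipping Y the toolpath is (74.706,179.923) → (54.083,143.440) → (32.799,179.542) → (74.706,179.923), returning to the start.

Shape 3 is a regular polygon drawn with `<polygon>`. Its stroke #0000ff means score at S478, F1644. After flipping Y the toolpath is (70.184,28.884) → (71.800,51.577) → (90.645,38.831) → (70.184,28.884), returning to the start.

Shape 4 is a circle drawn with `<circle>`. Its stroke #ff0000 means cut at S862, F764. After flipping Y the toolpath is (86.850,89.282) → (85.686,95.131) → (82.373,100.090) → (77.414,103.403) → (71.565,104.567) → (65.716,103.403) → (60.757,100.090) → (57.444,95.131) → (56.280,89.282) → (57.444,83.433) → (60.757,78.474) → (65.716,75.161) → (71.565,73.997) → (77.414,75.161) → (82.373,78.474) → (85.686,83.433) → (86.850,89.282), returning to the start.

Shape 5 is a rectangle drawn with `<rect>`. Its stroke #0000ff means score at S478, F1644. After flipping Y the toolpath is (53.875,177.919) → (69.214,177.919) → (69.214,162.908) → (53.875,162.908) → (53.875,177.919), returning to the start.

; LightBurn 1.6.03
; GRBL device profile, absolute coords
G21
G90
G0 X40.669 Y38.167
M3 S862
G1 X39.728 Y42.898 F764
G1 X37.048 Y46.908
G1 X33.038 Y49.588
G1 X28.307 Y50.529
G1 X23.576 Y49.588
G1 X19.566 Y46.908
G1 X16.886 Y42.898
G1 X15.945 Y38.167
G1 X16.886 Y33.436
G1 X19.566 Y29.426
G1 X23.576 Y26.746
G1 X28.307 Y25.805
G1 X33.038 Y26.746
G1 X37.048 Y29.426
G1 X39.728 Y33.436
G1 X40.669 Y38.167
M5
G0 X74.706 Y179.923
M3 S478
G1 X54.083 Y143.440 F1644
G1 X32.799 Y179.542
G1 X74.706 Y179.923
M5
G0 X70.184 Y28.884
M3 S478
G1 X71.800 Y51.577 F1644
G1 X90.645 Y38.831
G1 X70.184 Y28.884
M5
G0 X86.850 Y89.282
M3 S862
G1 X85.686 Y95.131 F764
G1 X82.373 Y100.090
G1 X77.414 Y103.403
G1 X71.565 Y104.567
G1 X65.716 Y103.403
G1 X60.757 Y100.090
G1 X57.444 Y95.131
G1 X56.280 Y89.282
G1 X57.444 Y83.433
G1 X60.757 Y78.474
G1 X65.716 Y75.161
G1 X71.565 Y73.997
G1 X77.414 Y75.161
G1 X82.373 Y78.474
G1 X85.686 Y83.433
G1 X86.850 Y89.282
M5
G0 X53.875 Y177.919
M3 S478
G1 X69.214 Y177.919 F1644
G1 X69.214 Y162.908
G1 X53.875 Y162.908
G1 X53.875 Y177.919
M5
G0 X0.000 Y0.000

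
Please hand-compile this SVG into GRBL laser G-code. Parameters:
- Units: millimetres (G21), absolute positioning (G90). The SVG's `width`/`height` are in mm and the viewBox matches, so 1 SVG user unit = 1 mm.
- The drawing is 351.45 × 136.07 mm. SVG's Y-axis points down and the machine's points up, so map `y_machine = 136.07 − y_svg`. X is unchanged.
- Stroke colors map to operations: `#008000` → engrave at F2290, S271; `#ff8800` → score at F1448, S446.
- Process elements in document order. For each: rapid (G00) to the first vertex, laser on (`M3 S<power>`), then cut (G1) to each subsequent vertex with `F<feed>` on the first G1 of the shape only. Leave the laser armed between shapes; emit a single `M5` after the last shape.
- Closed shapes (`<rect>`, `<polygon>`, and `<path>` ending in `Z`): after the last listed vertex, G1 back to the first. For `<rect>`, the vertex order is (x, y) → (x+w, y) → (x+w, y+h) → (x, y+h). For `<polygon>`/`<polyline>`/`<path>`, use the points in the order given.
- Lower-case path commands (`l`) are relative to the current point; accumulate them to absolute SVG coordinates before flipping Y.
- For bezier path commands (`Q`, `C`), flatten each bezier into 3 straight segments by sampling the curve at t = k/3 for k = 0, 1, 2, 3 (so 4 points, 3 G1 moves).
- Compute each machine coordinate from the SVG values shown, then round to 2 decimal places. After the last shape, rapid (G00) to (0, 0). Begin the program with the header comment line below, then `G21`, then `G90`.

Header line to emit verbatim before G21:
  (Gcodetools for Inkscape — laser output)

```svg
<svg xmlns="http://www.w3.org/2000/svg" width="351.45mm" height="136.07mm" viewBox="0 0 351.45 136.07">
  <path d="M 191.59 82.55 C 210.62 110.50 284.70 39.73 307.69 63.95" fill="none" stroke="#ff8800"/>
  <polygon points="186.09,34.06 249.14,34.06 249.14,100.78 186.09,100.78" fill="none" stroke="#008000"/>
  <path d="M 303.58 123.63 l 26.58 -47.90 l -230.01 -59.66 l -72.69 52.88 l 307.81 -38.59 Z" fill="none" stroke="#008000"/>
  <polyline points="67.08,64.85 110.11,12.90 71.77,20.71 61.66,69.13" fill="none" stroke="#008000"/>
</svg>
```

(Gcodetools for Inkscape — laser output)
G21
G90
G00 X191.59 Y53.52
M3 S446
G1 X225.04 Y51.30 F1448
G1 X271.60 Y71.85
G1 X307.69 Y72.12
G00 X186.09 Y102.01
M3 S271
G1 X249.14 Y102.01 F2290
G1 X249.14 Y35.29
G1 X186.09 Y35.29
G1 X186.09 Y102.01
G00 X303.58 Y12.44
M3 S271
G1 X330.16 Y60.34 F2290
G1 X100.15 Y120.00
G1 X27.46 Y67.12
G1 X335.27 Y105.71
G1 X303.58 Y12.44
G00 X67.08 Y71.22
M3 S271
G1 X110.11 Y123.17 F2290
G1 X71.77 Y115.36
G1 X61.66 Y66.94
M5
G00 X0.00 Y0.00

1 u = 1 mm; y_m = 136.07 − y.

[1] `<path>` cubic bezier, #ff8800→score S446 F1448: (191.59,53.52) → (225.04,51.30) → (271.60,71.85) → (307.69,72.12)

[2] `<polygon>` rectangle, #008000→engrave S271 F2290: (186.09,102.01) → (249.14,102.01) → (249.14,35.29) → (186.09,35.29) → (186.09,102.01) (closed)

[3] `<path>` closed polygon, #008000→engrave S271 F2290: (303.58,12.44) → (330.16,60.34) → (100.15,120.00) → (27.46,67.12) → (335.27,105.71) → (303.58,12.44) (closed)

[4] `<polyline>` open polyline, #008000→engrave S271 F2290: (67.08,71.22) → (110.11,123.17) → (71.77,115.36) → (61.66,66.94)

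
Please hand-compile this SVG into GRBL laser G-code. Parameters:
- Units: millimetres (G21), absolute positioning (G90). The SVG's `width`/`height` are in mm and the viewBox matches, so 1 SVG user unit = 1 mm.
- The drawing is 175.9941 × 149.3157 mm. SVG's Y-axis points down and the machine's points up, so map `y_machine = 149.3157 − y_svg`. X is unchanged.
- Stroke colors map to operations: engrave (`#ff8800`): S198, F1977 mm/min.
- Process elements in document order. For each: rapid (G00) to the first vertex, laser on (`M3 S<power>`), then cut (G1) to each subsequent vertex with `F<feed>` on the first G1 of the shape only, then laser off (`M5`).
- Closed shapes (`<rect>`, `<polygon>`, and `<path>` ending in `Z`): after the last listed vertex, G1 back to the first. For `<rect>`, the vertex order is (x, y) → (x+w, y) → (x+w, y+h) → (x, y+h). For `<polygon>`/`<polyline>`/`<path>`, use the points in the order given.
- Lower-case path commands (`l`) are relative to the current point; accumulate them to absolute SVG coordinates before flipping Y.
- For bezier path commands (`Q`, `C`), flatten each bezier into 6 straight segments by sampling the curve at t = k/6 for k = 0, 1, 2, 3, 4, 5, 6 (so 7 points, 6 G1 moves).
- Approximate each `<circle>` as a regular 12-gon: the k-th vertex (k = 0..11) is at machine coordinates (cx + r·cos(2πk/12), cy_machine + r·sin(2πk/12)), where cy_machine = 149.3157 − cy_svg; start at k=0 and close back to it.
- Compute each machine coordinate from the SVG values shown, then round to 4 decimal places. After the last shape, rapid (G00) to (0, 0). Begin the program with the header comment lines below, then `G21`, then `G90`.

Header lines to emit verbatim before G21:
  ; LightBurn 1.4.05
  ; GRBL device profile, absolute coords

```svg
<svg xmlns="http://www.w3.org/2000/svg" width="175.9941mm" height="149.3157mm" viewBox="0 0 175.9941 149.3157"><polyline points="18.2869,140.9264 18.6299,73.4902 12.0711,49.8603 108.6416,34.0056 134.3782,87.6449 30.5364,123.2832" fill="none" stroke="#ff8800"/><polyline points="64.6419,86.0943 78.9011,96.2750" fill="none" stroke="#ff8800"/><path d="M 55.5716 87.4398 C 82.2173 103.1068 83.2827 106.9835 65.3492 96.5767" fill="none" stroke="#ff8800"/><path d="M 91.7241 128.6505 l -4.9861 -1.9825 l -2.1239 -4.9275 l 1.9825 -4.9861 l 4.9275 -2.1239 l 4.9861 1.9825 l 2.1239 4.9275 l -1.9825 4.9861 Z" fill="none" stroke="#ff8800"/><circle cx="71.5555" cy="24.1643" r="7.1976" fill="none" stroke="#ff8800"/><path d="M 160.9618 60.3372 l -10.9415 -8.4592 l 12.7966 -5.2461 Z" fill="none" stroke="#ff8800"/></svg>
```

1 u = 1 mm; y_m = 149.3157 − y.

[1] `<polyline>` open polyline, #ff8800→engrave S198 F1977: (18.2869,8.3893) → (18.6299,75.8255) → (12.0711,99.4554) → (108.6416,115.3101) → (134.3782,61.6708) → (30.5364,26.0325)

[2] `<polyline>` line segment, #ff8800→engrave S198 F1977: (64.6419,63.2214) → (78.9011,53.0407)

[3] `<path>` cubic bezier, #ff8800→engrave S198 F1977: (55.5716,61.8759) → (66.7932,55.0365) → (73.9343,50.2313) → (77.1776,47.5298) → (76.7060,47.0010) → (72.7022,48.7143) → (65.3492,52.7390)

[4] `<path>` regular polygon, #ff8800→engrave S198 F1977: (91.7241,20.6652) → (86.7380,22.6477) → (84.6141,27.5752) → (86.5966,32.5613) → (91.5241,34.6852) → (96.5102,32.7027) → (98.6341,27.7752) → (96.6516,22.7891) → (91.7241,20.6652) (closed)

[5] `<circle>` circle, #ff8800→engrave S198 F1977: (78.7531,125.1514) → (77.7888,128.7502) → (75.1543,131.3847) → (71.5555,132.3490) → (67.9567,131.3847) → (65.3222,128.7502) → (64.3579,125.1514) → (65.3222,121.5526) → (67.9567,118.9181) → (71.5555,117.9538) → (75.1543,118.9181) → (77.7888,121.5526) → (78.7531,125.1514) (closed)

[6] `<path>` regular polygon, #ff8800→engrave S198 F1977: (160.9618,88.9785) → (150.0203,97.4377) → (162.8169,102.6838) → (160.9618,88.9785) (closed)

; LightBurn 1.4.05
; GRBL device profile, absolute coords
G21
G90
G00 X18.2869 Y8.3893
M3 S198
G1 X18.6299 Y75.8255 F1977
G1 X12.0711 Y99.4554
G1 X108.6416 Y115.3101
G1 X134.3782 Y61.6708
G1 X30.5364 Y26.0325
M5
G00 X64.6419 Y63.2214
M3 S198
G1 X78.9011 Y53.0407 F1977
M5
G00 X55.5716 Y61.8759
M3 S198
G1 X66.7932 Y55.0365 F1977
G1 X73.9343 Y50.2313
G1 X77.1776 Y47.5298
G1 X76.7060 Y47.0010
G1 X72.7022 Y48.7143
G1 X65.3492 Y52.7390
M5
G00 X91.7241 Y20.6652
M3 S198
G1 X86.7380 Y22.6477 F1977
G1 X84.6141 Y27.5752
G1 X86.5966 Y32.5613
G1 X91.5241 Y34.6852
G1 X96.5102 Y32.7027
G1 X98.6341 Y27.7752
G1 X96.6516 Y22.7891
G1 X91.7241 Y20.6652
M5
G00 X78.7531 Y125.1514
M3 S198
G1 X77.7888 Y128.7502 F1977
G1 X75.1543 Y131.3847
G1 X71.5555 Y132.3490
G1 X67.9567 Y131.3847
G1 X65.3222 Y128.7502
G1 X64.3579 Y125.1514
G1 X65.3222 Y121.5526
G1 X67.9567 Y118.9181
G1 X71.5555 Y117.9538
G1 X75.1543 Y118.9181
G1 X77.7888 Y121.5526
G1 X78.7531 Y125.1514
M5
G00 X160.9618 Y88.9785
M3 S198
G1 X150.0203 Y97.4377 F1977
G1 X162.8169 Y102.6838
G1 X160.9618 Y88.9785
M5
G00 X0.0000 Y0.0000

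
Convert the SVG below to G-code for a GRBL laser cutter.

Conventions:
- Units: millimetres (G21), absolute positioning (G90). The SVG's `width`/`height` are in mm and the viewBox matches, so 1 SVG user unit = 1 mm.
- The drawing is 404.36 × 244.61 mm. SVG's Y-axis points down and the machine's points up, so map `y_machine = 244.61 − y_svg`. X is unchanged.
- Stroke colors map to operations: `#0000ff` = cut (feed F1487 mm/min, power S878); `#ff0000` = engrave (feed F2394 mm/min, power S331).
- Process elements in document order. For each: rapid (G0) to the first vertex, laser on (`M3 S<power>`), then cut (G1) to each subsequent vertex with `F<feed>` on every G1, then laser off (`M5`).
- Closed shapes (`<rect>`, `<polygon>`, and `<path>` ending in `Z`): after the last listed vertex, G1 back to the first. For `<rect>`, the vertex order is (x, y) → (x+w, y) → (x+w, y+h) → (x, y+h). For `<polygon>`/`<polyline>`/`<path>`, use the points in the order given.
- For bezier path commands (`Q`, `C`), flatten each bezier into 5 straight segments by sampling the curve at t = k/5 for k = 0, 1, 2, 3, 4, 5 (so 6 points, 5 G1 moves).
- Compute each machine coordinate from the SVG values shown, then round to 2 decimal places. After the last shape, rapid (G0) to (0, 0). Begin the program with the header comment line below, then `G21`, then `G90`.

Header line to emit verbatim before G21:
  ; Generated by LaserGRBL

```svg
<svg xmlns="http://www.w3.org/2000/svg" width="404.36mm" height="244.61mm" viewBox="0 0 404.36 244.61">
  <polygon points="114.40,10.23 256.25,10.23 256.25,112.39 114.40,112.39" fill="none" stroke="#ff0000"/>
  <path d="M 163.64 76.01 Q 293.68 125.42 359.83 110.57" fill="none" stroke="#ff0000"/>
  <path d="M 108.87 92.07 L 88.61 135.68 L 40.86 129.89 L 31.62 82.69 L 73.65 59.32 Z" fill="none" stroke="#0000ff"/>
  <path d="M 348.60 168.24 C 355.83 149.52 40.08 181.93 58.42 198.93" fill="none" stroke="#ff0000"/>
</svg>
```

; Generated by LaserGRBL
G21
G90
G0 X114.40 Y234.38
M3 S331
G1 X256.25 Y234.38 F2394
G1 X256.25 Y132.22 F2394
G1 X114.40 Y132.22 F2394
G1 X114.40 Y234.38 F2394
M5
G0 X163.64 Y168.60
M3 S331
G1 X213.10 Y151.41 F2394
G1 X257.45 Y139.35 F2394
G1 X296.69 Y132.44 F2394
G1 X330.81 Y130.67 F2394
G1 X359.83 Y134.04 F2394
M5
G0 X108.87 Y152.54
M3 S878
G1 X88.61 Y108.93 F1487
G1 X40.86 Y114.72 F1487
G1 X31.62 Y161.92 F1487
G1 X73.65 Y185.29 F1487
G1 X108.87 Y152.54 F1487
M5
G0 X348.60 Y76.37
M3 S331
G1 X319.44 Y82.00 F2394
G1 X244.30 Y78.55 F2394
G1 X154.72 Y69.22 F2394
G1 X82.25 Y57.20 F2394
G1 X58.42 Y45.68 F2394
M5
G0 X0.00 Y0.00

1 u = 1 mm; y_m = 244.61 − y.

[1] `<polygon>` rectangle, #ff0000→engrave S331 F2394: (114.40,234.38) → (256.25,234.38) → (256.25,132.22) → (114.40,132.22) → (114.40,234.38) (closed)

[2] `<path>` quadratic bezier, #ff0000→engrave S331 F2394: (163.64,168.60) → (213.10,151.41) → (257.45,139.35) → (296.69,132.44) → (330.81,130.67) → (359.83,134.04)

[3] `<path>` regular polygon, #0000ff→cut S878 F1487: (108.87,152.54) → (88.61,108.93) → (40.86,114.72) → (31.62,161.92) → (73.65,185.29) → (108.87,152.54) (closed)

[4] `<path>` cubic bezier, #ff0000→engrave S331 F2394: (348.60,76.37) → (319.44,82.00) → (244.30,78.55) → (154.72,69.22) → (82.25,57.20) → (58.42,45.68)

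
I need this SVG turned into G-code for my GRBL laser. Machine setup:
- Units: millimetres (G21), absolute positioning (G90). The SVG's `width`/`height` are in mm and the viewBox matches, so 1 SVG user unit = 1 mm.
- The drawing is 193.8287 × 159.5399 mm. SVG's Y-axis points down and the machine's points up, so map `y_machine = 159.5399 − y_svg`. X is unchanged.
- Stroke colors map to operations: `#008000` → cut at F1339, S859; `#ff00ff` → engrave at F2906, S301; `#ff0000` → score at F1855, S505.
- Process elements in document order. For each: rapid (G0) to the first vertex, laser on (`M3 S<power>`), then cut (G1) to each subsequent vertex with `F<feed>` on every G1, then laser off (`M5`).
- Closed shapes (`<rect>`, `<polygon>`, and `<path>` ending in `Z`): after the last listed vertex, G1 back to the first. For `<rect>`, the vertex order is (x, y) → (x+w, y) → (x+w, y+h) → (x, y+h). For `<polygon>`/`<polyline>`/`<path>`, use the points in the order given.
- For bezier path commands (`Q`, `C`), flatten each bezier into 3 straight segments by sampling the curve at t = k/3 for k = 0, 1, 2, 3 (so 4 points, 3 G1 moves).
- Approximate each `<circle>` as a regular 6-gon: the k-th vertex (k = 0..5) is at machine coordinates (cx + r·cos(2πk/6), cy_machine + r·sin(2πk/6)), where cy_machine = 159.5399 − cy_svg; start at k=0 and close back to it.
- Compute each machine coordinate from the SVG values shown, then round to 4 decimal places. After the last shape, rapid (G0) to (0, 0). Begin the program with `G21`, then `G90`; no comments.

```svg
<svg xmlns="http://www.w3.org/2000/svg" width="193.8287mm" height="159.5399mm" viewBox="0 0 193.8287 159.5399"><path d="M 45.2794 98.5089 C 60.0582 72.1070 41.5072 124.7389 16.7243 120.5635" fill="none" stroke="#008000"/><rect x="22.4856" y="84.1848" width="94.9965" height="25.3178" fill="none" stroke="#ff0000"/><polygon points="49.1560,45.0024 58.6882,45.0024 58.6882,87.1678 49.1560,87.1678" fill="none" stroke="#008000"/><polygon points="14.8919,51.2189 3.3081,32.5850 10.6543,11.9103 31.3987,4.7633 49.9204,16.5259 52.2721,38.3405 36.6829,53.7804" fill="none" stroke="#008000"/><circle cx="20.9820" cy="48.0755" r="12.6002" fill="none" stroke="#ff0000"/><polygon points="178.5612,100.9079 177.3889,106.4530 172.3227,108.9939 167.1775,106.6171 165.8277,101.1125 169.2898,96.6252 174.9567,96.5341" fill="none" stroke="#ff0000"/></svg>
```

Since the viewBox matches the mm dimensions, user units are millimetres directly. The only transform is the Y-flip y_m = 159.5399 − y_svg.

Shape 1 is a cubic bezier drawn with `<path>`. Its stroke #008000 means cut at S859, F1339. After flipping Y the toolpath is (45.2794,61.0310) → (49.9519,66.1195) → (38.4263,48.7056) → (16.7243,38.9764).

Shape 2 is a rectangle drawn with `<rect>`. Its stroke #ff0000 means score at S505, F1855. After flipping Y the toolpath is (22.4856,75.3551) → (117.4821,75.3551) → (117.4821,50.0373) → (22.4856,50.0373) → (22.4856,75.3551), returning to the start.

Shape 3 is a rectangle drawn with `<polygon>`. Its stroke #008000 means cut at S859, F1339. After flipping Y the toolpath is (49.1560,114.5375) → (58.6882,114.5375) → (58.6882,72.3721) → (49.1560,72.3721) → (49.1560,114.5375), returning to the start.

Shape 4 is a regular polygon drawn with `<polygon>`. Its stroke #008000 means cut at S859, F1339. After flipping Y the toolpath is (14.8919,108.3210) → (3.3081,126.9549) → (10.6543,147.6296) → (31.3987,154.7766) → (49.9204,143.0140) → (52.2721,121.1994) → (36.6829,105.7595) → (14.8919,108.3210), returning to the start.

Shape 5 is a circle drawn with `<circle>`. Its stroke #ff0000 means score at S505, F1855. After flipping Y the toolpath is (33.5822,111.4644) → (27.2821,122.3765) → (14.6819,122.3765) → (8.3818,111.4644) → (14.6819,100.5523) → (27.2821,100.5523) → (33.5822,111.4644), returning to the start.

Shape 6 is a regular polygon drawn with `<polygon>`. Its stroke #ff0000 means score at S505, F1855. After flipping Y the toolpath is (178.5612,58.6320) → (177.3889,53.0869) → (172.3227,50.5460) → (167.1775,52.9228) → (165.8277,58.4274) → (169.2898,62.9147) → (174.9567,63.0058) → (178.5612,58.6320), returning to the start.

G21
G90
G0 X45.2794 Y61.0310
M3 S859
G1 X49.9519 Y66.1195 F1339
G1 X38.4263 Y48.7056 F1339
G1 X16.7243 Y38.9764 F1339
M5
G0 X22.4856 Y75.3551
M3 S505
G1 X117.4821 Y75.3551 F1855
G1 X117.4821 Y50.0373 F1855
G1 X22.4856 Y50.0373 F1855
G1 X22.4856 Y75.3551 F1855
M5
G0 X49.1560 Y114.5375
M3 S859
G1 X58.6882 Y114.5375 F1339
G1 X58.6882 Y72.3721 F1339
G1 X49.1560 Y72.3721 F1339
G1 X49.1560 Y114.5375 F1339
M5
G0 X14.8919 Y108.3210
M3 S859
G1 X3.3081 Y126.9549 F1339
G1 X10.6543 Y147.6296 F1339
G1 X31.3987 Y154.7766 F1339
G1 X49.9204 Y143.0140 F1339
G1 X52.2721 Y121.1994 F1339
G1 X36.6829 Y105.7595 F1339
G1 X14.8919 Y108.3210 F1339
M5
G0 X33.5822 Y111.4644
M3 S505
G1 X27.2821 Y122.3765 F1855
G1 X14.6819 Y122.3765 F1855
G1 X8.3818 Y111.4644 F1855
G1 X14.6819 Y100.5523 F1855
G1 X27.2821 Y100.5523 F1855
G1 X33.5822 Y111.4644 F1855
M5
G0 X178.5612 Y58.6320
M3 S505
G1 X177.3889 Y53.0869 F1855
G1 X172.3227 Y50.5460 F1855
G1 X167.1775 Y52.9228 F1855
G1 X165.8277 Y58.4274 F1855
G1 X169.2898 Y62.9147 F1855
G1 X174.9567 Y63.0058 F1855
G1 X178.5612 Y58.6320 F1855
M5
G0 X0.0000 Y0.0000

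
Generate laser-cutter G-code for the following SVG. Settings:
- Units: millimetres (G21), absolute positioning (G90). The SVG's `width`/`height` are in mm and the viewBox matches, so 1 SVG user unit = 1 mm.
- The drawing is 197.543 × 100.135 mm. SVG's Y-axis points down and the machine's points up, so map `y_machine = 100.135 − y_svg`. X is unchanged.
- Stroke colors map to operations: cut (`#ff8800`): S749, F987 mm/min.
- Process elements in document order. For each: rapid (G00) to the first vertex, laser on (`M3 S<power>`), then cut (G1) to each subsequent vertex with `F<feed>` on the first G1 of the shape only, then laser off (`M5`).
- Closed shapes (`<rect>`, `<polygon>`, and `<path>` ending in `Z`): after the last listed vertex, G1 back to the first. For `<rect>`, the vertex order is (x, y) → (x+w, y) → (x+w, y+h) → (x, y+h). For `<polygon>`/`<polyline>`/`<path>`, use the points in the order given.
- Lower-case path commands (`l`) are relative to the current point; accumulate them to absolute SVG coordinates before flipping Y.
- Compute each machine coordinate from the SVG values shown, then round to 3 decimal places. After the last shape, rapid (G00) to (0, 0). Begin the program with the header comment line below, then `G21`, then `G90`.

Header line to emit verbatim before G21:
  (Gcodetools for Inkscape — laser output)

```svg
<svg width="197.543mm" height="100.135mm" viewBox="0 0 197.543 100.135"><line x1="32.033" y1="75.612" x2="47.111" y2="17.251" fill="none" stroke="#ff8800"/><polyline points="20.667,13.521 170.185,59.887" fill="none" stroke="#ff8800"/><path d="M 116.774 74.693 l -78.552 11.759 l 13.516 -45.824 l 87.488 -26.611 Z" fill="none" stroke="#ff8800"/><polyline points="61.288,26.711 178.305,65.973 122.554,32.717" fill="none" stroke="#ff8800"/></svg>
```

(Gcodetools for Inkscape — laser output)
G21
G90
G00 X32.033 Y24.523
M3 S749
G1 X47.111 Y82.884 F987
M5
G00 X20.667 Y86.614
M3 S749
G1 X170.185 Y40.248 F987
M5
G00 X116.774 Y25.442
M3 S749
G1 X38.222 Y13.683 F987
G1 X51.738 Y59.507
G1 X139.226 Y86.118
G1 X116.774 Y25.442
M5
G00 X61.288 Y73.424
M3 S749
G1 X178.305 Y34.162 F987
G1 X122.554 Y67.418
M5
G00 X0.000 Y0.000

Since the viewBox matches the mm dimensions, user units are millimetres directly. The only transform is the Y-flip y_m = 100.135 − y_svg.

Shape 1 is a line segment drawn with `<line>`. Its stroke #ff8800 means cut at S749, F987. After flipping Y the toolpath is (32.033,24.523) → (47.111,82.884).

Shape 2 is a line segment drawn with `<polyline>`. Its stroke #ff8800 means cut at S749, F987. After flipping Y the toolpath is (20.667,86.614) → (170.185,40.248).

Shape 3 is a closed polygon drawn with `<path>`. Its stroke #ff8800 means cut at S749, F987. After flipping Y the toolpath is (116.774,25.442) → (38.222,13.683) → (51.738,59.507) → (139.226,86.118) → (116.774,25.442), returning to the start.

Shape 4 is a open polyline drawn with `<polyline>`. Its stroke #ff8800 means cut at S749, F987. After flipping Y the toolpath is (61.288,73.424) → (178.305,34.162) → (122.554,67.418).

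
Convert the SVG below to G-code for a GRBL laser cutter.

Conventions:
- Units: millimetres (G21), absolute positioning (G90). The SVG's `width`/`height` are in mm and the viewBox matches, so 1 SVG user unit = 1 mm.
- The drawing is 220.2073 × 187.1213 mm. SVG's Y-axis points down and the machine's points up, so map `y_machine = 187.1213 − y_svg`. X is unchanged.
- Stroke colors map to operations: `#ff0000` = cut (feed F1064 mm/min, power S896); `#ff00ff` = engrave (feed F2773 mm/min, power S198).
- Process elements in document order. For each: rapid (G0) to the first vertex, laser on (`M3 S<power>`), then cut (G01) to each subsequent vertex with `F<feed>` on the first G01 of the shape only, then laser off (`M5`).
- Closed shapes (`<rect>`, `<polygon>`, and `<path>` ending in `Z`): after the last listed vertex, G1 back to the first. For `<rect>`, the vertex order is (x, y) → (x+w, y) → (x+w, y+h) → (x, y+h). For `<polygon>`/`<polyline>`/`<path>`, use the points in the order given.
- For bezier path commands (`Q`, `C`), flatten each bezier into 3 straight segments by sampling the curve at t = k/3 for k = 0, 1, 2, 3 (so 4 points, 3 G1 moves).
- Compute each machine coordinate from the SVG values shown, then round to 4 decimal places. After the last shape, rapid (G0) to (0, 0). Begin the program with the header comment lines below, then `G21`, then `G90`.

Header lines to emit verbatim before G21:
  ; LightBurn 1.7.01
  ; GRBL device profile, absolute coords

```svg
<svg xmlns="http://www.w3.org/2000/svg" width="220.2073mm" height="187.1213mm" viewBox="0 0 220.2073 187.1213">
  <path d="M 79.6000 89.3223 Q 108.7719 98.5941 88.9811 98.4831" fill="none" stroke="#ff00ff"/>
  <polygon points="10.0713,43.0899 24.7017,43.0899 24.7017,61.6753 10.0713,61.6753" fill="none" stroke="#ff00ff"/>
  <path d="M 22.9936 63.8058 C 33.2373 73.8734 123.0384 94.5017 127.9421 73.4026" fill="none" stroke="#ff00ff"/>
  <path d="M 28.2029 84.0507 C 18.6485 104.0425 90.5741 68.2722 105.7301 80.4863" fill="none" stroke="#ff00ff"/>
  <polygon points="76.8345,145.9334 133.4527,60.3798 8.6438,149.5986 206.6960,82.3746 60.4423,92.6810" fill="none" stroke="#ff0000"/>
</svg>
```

Since the viewBox matches the mm dimensions, user units are millimetres directly. The only transform is the Y-flip y_m = 187.1213 − y_svg.

Shape 1 is a quadratic bezier drawn with `<path>`. Its stroke #ff00ff means engrave at S198, F2773. After flipping Y the toolpath is (79.6000,97.7990) → (93.6076,92.6603) → (96.7347,89.6067) → (88.9811,88.6382).

Shape 2 is a rectangle drawn with `<polygon>`. Its stroke #ff00ff means engrave at S198, F2773. After flipping Y the toolpath is (10.0713,144.0314) → (24.7017,144.0314) → (24.7017,125.4460) → (10.0713,125.4460) → (10.0713,144.0314), returning to the start.

Shape 3 is a cubic bezier drawn with `<path>`. Its stroke #ff00ff means engrave at S198, F2773. After flipping Y the toolpath is (22.9936,123.3155) → (53.6655,111.6643) → (100.8302,104.5921) → (127.9421,113.7187).

Shape 4 is a cubic bezier drawn with `<path>`. Its stroke #ff00ff means engrave at S198, F2773. After flipping Y the toolpath is (28.2029,103.0706) → (40.6881,97.8237) → (76.7713,106.6968) → (105.7301,106.6350).

Shape 5 is a closed polygon drawn with `<polygon>`. Its stroke #ff0000 means cut at S896, F1064. After flipping Y the toolpath is (76.8345,41.1879) → (133.4527,126.7415) → (8.6438,37.5227) → (206.6960,104.7467) → (60.4423,94.4403) → (76.8345,41.1879), returning to the start.

; LightBurn 1.7.01
; GRBL device profile, absolute coords
G21
G90
G0 X79.6000 Y97.7990
M3 S198
G01 X93.6076 Y92.6603 F2773
G01 X96.7347 Y89.6067
G01 X88.9811 Y88.6382
M5
G0 X10.0713 Y144.0314
M3 S198
G01 X24.7017 Y144.0314 F2773
G01 X24.7017 Y125.4460
G01 X10.0713 Y125.4460
G01 X10.0713 Y144.0314
M5
G0 X22.9936 Y123.3155
M3 S198
G01 X53.6655 Y111.6643 F2773
G01 X100.8302 Y104.5921
G01 X127.9421 Y113.7187
M5
G0 X28.2029 Y103.0706
M3 S198
G01 X40.6881 Y97.8237 F2773
G01 X76.7713 Y106.6968
G01 X105.7301 Y106.6350
M5
G0 X76.8345 Y41.1879
M3 S896
G01 X133.4527 Y126.7415 F1064
G01 X8.6438 Y37.5227
G01 X206.6960 Y104.7467
G01 X60.4423 Y94.4403
G01 X76.8345 Y41.1879
M5
G0 X0.0000 Y0.0000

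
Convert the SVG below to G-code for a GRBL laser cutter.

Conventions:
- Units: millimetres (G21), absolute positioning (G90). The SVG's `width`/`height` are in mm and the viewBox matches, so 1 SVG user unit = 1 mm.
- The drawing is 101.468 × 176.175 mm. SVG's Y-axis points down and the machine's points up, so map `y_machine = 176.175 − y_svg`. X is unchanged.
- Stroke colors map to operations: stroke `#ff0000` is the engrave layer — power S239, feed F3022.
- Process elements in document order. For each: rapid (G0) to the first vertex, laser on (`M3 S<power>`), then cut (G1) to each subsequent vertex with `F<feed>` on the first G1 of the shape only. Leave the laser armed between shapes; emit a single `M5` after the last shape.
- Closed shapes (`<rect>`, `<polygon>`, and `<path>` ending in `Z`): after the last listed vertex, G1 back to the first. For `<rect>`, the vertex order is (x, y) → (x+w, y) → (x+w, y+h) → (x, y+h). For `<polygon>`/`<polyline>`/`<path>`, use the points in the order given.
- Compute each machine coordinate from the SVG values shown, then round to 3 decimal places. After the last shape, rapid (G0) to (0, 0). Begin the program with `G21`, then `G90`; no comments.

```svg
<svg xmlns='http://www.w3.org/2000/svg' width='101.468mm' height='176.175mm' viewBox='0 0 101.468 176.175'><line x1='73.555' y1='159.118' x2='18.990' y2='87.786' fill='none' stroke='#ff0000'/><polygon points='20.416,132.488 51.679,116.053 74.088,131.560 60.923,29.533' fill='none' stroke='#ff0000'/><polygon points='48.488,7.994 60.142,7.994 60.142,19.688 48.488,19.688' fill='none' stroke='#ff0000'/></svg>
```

viewBox `0 0 101.468 176.175` with mm width/height → 1 unit = 1 mm. Flip: y_m = 176.175 − y_svg.

**Shape 1** — `<line>` line segment, stroke `#ff0000` → engrave (S239, F3022). Machine vertices: (73.555,17.057) → (18.990,88.389). Open path.

**Shape 2** — `<polygon>` closed polygon, stroke `#ff0000` → engrave (S239, F3022). Machine vertices: (20.416,43.687) → (51.679,60.122) → (74.088,44.615) → (60.923,146.642) → (20.416,43.687). Closed: final G1 returns to the first vertex.

**Shape 3** — `<polygon>` rectangle, stroke `#ff0000` → engrave (S239, F3022). Machine vertices: (48.488,168.181) → (60.142,168.181) → (60.142,156.487) → (48.488,156.487) → (48.488,168.181). Closed: final G1 returns to the first vertex.

G21
G90
G0 X73.555 Y17.057
M3 S239
G1 X18.990 Y88.389 F3022
G0 X20.416 Y43.687
M3 S239
G1 X51.679 Y60.122 F3022
G1 X74.088 Y44.615
G1 X60.923 Y146.642
G1 X20.416 Y43.687
G0 X48.488 Y168.181
M3 S239
G1 X60.142 Y168.181 F3022
G1 X60.142 Y156.487
G1 X48.488 Y156.487
G1 X48.488 Y168.181
M5
G0 X0.000 Y0.000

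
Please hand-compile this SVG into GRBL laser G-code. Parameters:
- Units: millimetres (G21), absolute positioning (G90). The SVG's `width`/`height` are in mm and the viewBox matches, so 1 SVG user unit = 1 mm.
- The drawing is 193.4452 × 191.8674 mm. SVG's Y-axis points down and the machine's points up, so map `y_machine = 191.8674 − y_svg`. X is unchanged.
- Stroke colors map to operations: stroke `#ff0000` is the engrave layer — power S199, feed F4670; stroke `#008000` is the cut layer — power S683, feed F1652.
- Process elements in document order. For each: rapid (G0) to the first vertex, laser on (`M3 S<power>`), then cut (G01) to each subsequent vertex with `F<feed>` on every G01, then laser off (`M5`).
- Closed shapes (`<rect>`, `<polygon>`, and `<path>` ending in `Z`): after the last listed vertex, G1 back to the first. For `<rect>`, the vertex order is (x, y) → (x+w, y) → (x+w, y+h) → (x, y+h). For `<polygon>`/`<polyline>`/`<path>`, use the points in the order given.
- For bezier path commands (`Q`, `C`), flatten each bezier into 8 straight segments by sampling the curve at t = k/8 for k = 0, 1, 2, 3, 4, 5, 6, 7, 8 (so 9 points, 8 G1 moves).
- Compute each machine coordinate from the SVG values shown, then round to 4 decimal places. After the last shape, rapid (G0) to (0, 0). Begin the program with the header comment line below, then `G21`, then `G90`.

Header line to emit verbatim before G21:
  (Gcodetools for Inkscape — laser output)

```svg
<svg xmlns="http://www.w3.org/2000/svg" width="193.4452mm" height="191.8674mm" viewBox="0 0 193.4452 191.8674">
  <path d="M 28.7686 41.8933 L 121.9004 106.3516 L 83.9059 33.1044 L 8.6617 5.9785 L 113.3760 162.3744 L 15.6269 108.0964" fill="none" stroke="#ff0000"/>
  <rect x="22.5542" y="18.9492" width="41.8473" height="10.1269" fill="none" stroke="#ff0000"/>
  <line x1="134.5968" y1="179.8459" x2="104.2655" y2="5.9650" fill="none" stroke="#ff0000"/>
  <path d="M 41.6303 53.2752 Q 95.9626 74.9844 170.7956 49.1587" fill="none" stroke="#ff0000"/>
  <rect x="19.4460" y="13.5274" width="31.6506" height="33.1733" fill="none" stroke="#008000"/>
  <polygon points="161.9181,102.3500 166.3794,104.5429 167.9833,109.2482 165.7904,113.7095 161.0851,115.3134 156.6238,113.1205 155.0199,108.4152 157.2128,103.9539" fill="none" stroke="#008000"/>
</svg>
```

Since the viewBox matches the mm dimensions, user units are millimetres directly. The only transform is the Y-flip y_m = 191.8674 − y_svg.

Shape 1 is a open polyline drawn with `<path>`. Its stroke #ff0000 means engrave at S199, F4670. After flipping Y the toolpath is (28.7686,149.9741) → (121.9004,85.5158) → (83.9059,158.7630) → (8.6617,185.8889) → (113.3760,29.4930) → (15.6269,83.7710).

Shape 2 is a rectangle drawn with `<rect>`. Its stroke #ff0000 means engrave at S199, F4670. After flipping Y the toolpath is (22.5542,172.9182) → (64.4015,172.9182) → (64.4015,162.7913) → (22.5542,162.7913) → (22.5542,172.9182), returning to the start.

Shape 3 is a line segment drawn with `<line>`. Its stroke #ff0000 means engrave at S199, F4670. After flipping Y the toolpath is (134.5968,12.0215) → (104.2655,185.9024).

Shape 4 is a quadratic bezier drawn with `<path>`. Its stroke #ff0000 means engrave at S199, F4670. After flipping Y the toolpath is (41.6303,138.5922) → (55.5337,133.9076) → (70.0777,130.7085) → (85.2624,128.9949) → (101.0878,128.7667) → (117.5538,130.0240) → (134.6604,132.7668) → (152.4077,136.9950) → (170.7956,142.7087).

Shape 5 is a rectangle drawn with `<rect>`. Its stroke #008000 means cut at S683, F1652. After flipping Y the toolpath is (19.4460,178.3400) → (51.0966,178.3400) → (51.0966,145.1667) → (19.4460,145.1667) → (19.4460,178.3400), returning to the start.

Shape 6 is a regular polygon drawn with `<polygon>`. Its stroke #008000 means cut at S683, F1652. After flipping Y the toolpath is (161.9181,89.5174) → (166.3794,87.3245) → (167.9833,82.6192) → (165.7904,78.1579) → (161.0851,76.5540) → (156.6238,78.7469) → (155.0199,83.4522) → (157.2128,87.9135) → (161.9181,89.5174), returning to the start.

(Gcodetools for Inkscape — laser output)
G21
G90
G0 X28.7686 Y149.9741
M3 S199
G01 X121.9004 Y85.5158 F4670
G01 X83.9059 Y158.7630 F4670
G01 X8.6617 Y185.8889 F4670
G01 X113.3760 Y29.4930 F4670
G01 X15.6269 Y83.7710 F4670
M5
G0 X22.5542 Y172.9182
M3 S199
G01 X64.4015 Y172.9182 F4670
G01 X64.4015 Y162.7913 F4670
G01 X22.5542 Y162.7913 F4670
G01 X22.5542 Y172.9182 F4670
M5
G0 X134.5968 Y12.0215
M3 S199
G01 X104.2655 Y185.9024 F4670
M5
G0 X41.6303 Y138.5922
M3 S199
G01 X55.5337 Y133.9076 F4670
G01 X70.0777 Y130.7085 F4670
G01 X85.2624 Y128.9949 F4670
G01 X101.0878 Y128.7667 F4670
G01 X117.5538 Y130.0240 F4670
G01 X134.6604 Y132.7668 F4670
G01 X152.4077 Y136.9950 F4670
G01 X170.7956 Y142.7087 F4670
M5
G0 X19.4460 Y178.3400
M3 S683
G01 X51.0966 Y178.3400 F1652
G01 X51.0966 Y145.1667 F1652
G01 X19.4460 Y145.1667 F1652
G01 X19.4460 Y178.3400 F1652
M5
G0 X161.9181 Y89.5174
M3 S683
G01 X166.3794 Y87.3245 F1652
G01 X167.9833 Y82.6192 F1652
G01 X165.7904 Y78.1579 F1652
G01 X161.0851 Y76.5540 F1652
G01 X156.6238 Y78.7469 F1652
G01 X155.0199 Y83.4522 F1652
G01 X157.2128 Y87.9135 F1652
G01 X161.9181 Y89.5174 F1652
M5
G0 X0.0000 Y0.0000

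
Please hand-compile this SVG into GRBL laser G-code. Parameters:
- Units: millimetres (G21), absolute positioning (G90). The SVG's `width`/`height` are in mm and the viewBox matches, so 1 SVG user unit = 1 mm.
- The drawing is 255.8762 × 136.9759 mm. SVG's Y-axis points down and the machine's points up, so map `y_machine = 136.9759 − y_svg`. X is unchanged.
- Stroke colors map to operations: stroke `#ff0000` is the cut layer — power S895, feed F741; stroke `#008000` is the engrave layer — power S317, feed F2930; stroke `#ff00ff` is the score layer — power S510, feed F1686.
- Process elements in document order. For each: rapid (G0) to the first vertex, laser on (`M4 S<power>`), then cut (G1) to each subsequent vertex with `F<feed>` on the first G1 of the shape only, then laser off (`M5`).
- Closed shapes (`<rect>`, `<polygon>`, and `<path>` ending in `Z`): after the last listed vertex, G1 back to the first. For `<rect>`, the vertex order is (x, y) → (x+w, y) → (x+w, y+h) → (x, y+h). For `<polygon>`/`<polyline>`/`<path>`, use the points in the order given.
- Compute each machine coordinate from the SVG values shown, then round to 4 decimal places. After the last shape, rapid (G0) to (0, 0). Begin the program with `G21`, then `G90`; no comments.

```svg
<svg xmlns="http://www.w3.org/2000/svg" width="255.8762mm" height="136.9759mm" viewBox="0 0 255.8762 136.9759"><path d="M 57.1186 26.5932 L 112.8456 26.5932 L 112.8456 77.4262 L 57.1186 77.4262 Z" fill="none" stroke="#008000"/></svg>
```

viewBox `0 0 255.8762 136.9759` with mm width/height → 1 unit = 1 mm. Flip: y_m = 136.9759 − y_svg.

**Shape 1** — `<path>` rectangle, stroke `#008000` → engrave (S317, F2930). Machine vertices: (57.1186,110.3827) → (112.8456,110.3827) → (112.8456,59.5497) → (57.1186,59.5497) → (57.1186,110.3827). Closed: final G1 returns to the first vertex.

G21
G90
G0 X57.1186 Y110.3827
M4 S317
G1 X112.8456 Y110.3827 F2930
G1 X112.8456 Y59.5497
G1 X57.1186 Y59.5497
G1 X57.1186 Y110.3827
M5
G0 X0.0000 Y0.0000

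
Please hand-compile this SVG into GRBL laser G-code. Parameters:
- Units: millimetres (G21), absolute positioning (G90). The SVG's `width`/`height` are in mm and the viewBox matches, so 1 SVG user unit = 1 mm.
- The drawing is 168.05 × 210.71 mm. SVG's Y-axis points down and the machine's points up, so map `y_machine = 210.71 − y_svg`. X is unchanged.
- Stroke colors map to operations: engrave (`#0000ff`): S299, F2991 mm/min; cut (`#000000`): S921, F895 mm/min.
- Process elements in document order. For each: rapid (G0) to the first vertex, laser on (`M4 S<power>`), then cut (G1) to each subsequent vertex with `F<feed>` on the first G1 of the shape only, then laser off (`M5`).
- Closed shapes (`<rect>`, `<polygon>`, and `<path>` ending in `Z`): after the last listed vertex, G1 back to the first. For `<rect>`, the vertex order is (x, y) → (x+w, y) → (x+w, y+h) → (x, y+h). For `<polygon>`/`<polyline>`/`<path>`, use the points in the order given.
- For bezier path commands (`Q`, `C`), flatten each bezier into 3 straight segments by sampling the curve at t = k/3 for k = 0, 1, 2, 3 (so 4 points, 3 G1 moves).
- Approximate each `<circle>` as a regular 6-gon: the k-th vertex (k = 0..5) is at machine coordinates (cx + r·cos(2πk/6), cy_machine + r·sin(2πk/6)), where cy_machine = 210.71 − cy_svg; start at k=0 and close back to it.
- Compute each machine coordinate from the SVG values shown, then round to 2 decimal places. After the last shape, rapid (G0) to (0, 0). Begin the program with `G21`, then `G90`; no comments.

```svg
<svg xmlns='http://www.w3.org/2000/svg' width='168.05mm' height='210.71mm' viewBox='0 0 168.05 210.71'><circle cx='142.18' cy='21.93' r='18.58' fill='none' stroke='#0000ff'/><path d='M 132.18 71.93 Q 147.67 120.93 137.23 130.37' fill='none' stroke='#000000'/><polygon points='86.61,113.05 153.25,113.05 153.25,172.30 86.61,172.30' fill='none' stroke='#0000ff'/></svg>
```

G21
G90
G0 X160.76 Y188.78
M4 S299
G1 X151.47 Y204.87 F2991
G1 X132.89 Y204.87
G1 X123.60 Y188.78
G1 X132.89 Y172.69
G1 X151.47 Y172.69
G1 X160.76 Y188.78
M5
G0 X132.18 Y138.78
M4 S921
G1 X139.63 Y110.51 F895
G1 X141.31 Y91.03
G1 X137.23 Y80.34
M5
G0 X86.61 Y97.66
M4 S299
G1 X153.25 Y97.66 F2991
G1 X153.25 Y38.41
G1 X86.61 Y38.41
G1 X86.61 Y97.66
M5
G0 X0.00 Y0.00

viewBox `0 0 168.05 210.71` with mm width/height → 1 unit = 1 mm. Flip: y_m = 210.71 − y_svg.

**Shape 1** — `<circle>` circle, stroke `#0000ff` → engrave (S299, F2991). Machine vertices: (160.76,188.78) → (151.47,204.87) → (132.89,204.87) → (123.60,188.78) → (132.89,172.69) → (151.47,172.69) → (160.76,188.78). Closed: final G1 returns to the first vertex.

**Shape 2** — `<path>` quadratic bezier, stroke `#000000` → cut (S921, F895). Control points (SVG): P0=(132.18,71.93), P1=(147.67,120.93), P2=(137.23,130.37); sampled at t=k/3. Machine vertices: (132.18,138.78) → (139.63,110.51) → (141.31,91.03) → (137.23,80.34). Open path.

**Shape 3** — `<polygon>` rectangle, stroke `#0000ff` → engrave (S299, F2991). Machine vertices: (86.61,97.66) → (153.25,97.66) → (153.25,38.41) → (86.61,38.41) → (86.61,97.66). Closed: final G1 returns to the first vertex.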